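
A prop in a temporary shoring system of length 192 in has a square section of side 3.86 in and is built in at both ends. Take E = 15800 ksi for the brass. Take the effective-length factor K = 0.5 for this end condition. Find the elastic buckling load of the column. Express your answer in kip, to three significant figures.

I = a⁴/12 = 3.86⁴/12 = 18.50 in⁴
Effective length L_e = K·L = 0.5 × 192 = 96.00 in
P_cr = π²EI / L_e² = π² × 15800×10³ × 18.50 / 96.00² = 3.130×10^5 lb

P_cr ≈ 313 kip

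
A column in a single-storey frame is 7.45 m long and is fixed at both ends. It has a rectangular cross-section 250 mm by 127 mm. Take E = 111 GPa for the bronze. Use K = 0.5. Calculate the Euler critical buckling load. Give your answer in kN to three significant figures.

P_cr ≈ 3370 kN

Buckling occurs about the weak axis: I_min = h·b³/12 with b = 127 mm (the shorter side).
I_min = 250×127³/12 = 4.267×10^7 mm⁴
I = 4.267×10^7 mm⁴ = 4.267×10^-5 m⁴
Effective length L_e = K·L = 0.5 × 7.45 = 3.725 m
P_cr = π²EI / L_e² = π² × 111×10⁹ × 4.267×10^-5 / 3.725² = 3.369×10^6 N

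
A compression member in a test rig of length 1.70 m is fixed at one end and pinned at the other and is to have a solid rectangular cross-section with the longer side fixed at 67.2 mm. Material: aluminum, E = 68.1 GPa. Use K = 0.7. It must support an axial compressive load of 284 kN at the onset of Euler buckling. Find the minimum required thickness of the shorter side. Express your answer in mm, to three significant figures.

b ≈ 47.5 mm

L_e = K·L = 0.7 × 1.70 = 1.190 m
Required I = P_cr·L_e²/(π²E) = 2.840×10^5 × 1.190² / (π² × 6.81×10^10) = 5.984×10^-7 m⁴
I_req = 5.984×10^5 mm⁴
Rectangle, weak axis: I_min = h·b³/12 with h = 67.2 mm fixed  ⇒  b = (12I/h)^(1/3) = 47.5 mm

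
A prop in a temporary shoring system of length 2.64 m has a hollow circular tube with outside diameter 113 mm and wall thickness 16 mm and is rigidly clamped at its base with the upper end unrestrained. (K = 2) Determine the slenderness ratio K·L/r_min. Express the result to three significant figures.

Inner diameter d_i = 113 − 2×16 = 81.00 mm
I = π(d_o⁴ − d_i⁴)/64 = π(113⁴ − 81.00⁴)/64 = 5.891×10^6 mm⁴
A = 4.876×10^3 mm²;  r_min = √(I/A) = √(5.891×10^6/4.876×10^3) = 34.76 mm
L_e = K·L = 2 × 2.64 m = 5.280 m = 5280.0 mm
λ = L_e / r_min = 5280.0 / 34.76 = 152

λ ≈ 152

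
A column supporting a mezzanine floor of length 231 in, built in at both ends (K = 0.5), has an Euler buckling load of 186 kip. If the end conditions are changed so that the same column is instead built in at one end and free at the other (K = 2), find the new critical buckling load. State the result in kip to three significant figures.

P_cr ∝ 1/K², so P_cr,new = P_cr,old × (K_old/K_new)² = 186 × (0.5/2)²
= 186 × 0.06250 = 11.6 kip

P_cr ≈ 11.6 kip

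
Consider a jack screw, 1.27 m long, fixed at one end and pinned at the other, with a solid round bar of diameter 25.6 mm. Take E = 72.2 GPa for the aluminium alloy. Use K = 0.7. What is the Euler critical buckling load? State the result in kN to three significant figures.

P_cr ≈ 19.0 kN

I = πd⁴/64 = π×25.6⁴/64 = 2.108×10^4 mm⁴
I = 2.108×10^4 mm⁴ = 2.108×10^-8 m⁴
Effective length L_e = K·L = 0.7 × 1.27 = 0.8890 m
P_cr = π²EI / L_e² = π² × 72.2×10⁹ × 2.108×10^-8 / 0.8890² = 1.901×10^4 N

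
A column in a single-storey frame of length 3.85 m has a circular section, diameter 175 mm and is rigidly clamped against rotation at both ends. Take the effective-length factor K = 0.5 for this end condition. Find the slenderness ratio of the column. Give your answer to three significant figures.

λ ≈ 44.0

For a solid circle r = d/4 = 175/4 = 43.75 mm
L_e = K·L = 0.5 × 3.85 m = 1.925 m = 1925.0 mm
λ = L_e / r_min = 1925.0 / 43.75 = 44.0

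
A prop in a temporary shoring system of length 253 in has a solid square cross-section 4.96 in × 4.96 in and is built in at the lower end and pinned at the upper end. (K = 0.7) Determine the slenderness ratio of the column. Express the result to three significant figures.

λ ≈ 124

For a square r = a/√12 = 4.96/√12 = 1.432 in
L_e = K·L = 0.7 × 253 = 177.1 in
λ = L_e / r_min = 177.10 / 1.432 = 124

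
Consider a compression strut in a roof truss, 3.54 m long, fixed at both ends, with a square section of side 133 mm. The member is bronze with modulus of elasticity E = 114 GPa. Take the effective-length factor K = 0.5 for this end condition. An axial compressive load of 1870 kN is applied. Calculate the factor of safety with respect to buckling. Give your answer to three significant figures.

I = a⁴/12 = 133⁴/12 = 2.608×10^7 mm⁴
I = 2.608×10^7 mm⁴ = 2.608×10^-5 m⁴
Effective length L_e = K·L = 0.5 × 3.54 = 1.770 m
P_cr = π²EI / L_e² = π² × 114×10⁹ × 2.608×10^-5 / 1.770² = 9.364×10^6 N
Factor of safety n = P_cr / P = 9364.5 / 1870 = 5.01

n ≈ 5.01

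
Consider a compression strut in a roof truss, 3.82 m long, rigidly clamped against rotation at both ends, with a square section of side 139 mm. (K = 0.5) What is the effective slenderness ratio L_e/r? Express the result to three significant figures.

For a square r = a/√12 = 139/√12 = 40.13 mm
L_e = K·L = 0.5 × 3.82 m = 1.910 m = 1910.0 mm
λ = L_e / r_min = 1910.0 / 40.13 = 47.6

λ ≈ 47.6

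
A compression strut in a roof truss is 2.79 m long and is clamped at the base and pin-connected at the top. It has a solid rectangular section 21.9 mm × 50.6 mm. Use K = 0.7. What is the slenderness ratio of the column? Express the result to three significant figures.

Buckling occurs about the weak axis: I_min = h·b³/12 with b = 21.9 mm (the shorter side).
I_min = 50.6×21.9³/12 = 4.429×10^4 mm⁴
A = 1.108×10^3 mm²;  r_min = √(I/A) = √(4.429×10^4/1.108×10^3) = 6.322 mm
L_e = K·L = 0.7 × 2.79 m = 1.953 m = 1953.0 mm
λ = L_e / r_min = 1953.0 / 6.322 = 309

λ ≈ 309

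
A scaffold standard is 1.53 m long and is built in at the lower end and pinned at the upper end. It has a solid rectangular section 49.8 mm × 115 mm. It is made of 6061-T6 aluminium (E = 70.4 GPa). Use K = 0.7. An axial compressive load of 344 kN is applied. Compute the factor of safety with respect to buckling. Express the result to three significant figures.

Buckling occurs about the weak axis: I_min = h·b³/12 with b = 49.8 mm (the shorter side).
I_min = 115×49.8³/12 = 1.184×10^6 mm⁴
I = 1.184×10^6 mm⁴ = 1.184×10^-6 m⁴
Effective length L_e = K·L = 0.7 × 1.53 = 1.071 m
P_cr = π²EI / L_e² = π² × 70.4×10⁹ × 1.184×10^-6 / 1.071² = 7.170×10^5 N
Factor of safety n = P_cr / P = 716.97 / 344 = 2.08

n ≈ 2.08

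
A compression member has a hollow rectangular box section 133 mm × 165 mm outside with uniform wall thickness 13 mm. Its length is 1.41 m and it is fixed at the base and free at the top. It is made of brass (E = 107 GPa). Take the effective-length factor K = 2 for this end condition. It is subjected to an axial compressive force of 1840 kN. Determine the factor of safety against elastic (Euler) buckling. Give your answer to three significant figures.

Inner dimensions: h_i = 165 − 2×13 = 139.0 mm, b_i = 133 − 2×13 = 107.0 mm
Weak-axis I_min = (h_o·b_o³ − h_i·b_i³)/12 with b_o = 133, b_i = 107.0 mm (shorter outer/inner sides).
I_min = (165×133³ − 139.0×107.0³)/12 = 1.816×10^7 mm⁴
I = 1.816×10^7 mm⁴ = 1.816×10^-5 m⁴
Effective length L_e = K·L = 2 × 1.41 = 2.820 m
P_cr = π²EI / L_e² = π² × 107×10⁹ × 1.816×10^-5 / 2.820² = 2.411×10^6 N
Factor of safety n = P_cr / P = 2411.4 / 1840 = 1.31

n ≈ 1.31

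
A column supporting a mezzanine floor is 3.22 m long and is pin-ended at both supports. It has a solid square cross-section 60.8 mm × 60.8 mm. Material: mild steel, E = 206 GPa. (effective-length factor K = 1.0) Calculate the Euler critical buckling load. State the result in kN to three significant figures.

P_cr ≈ 223 kN

I = a⁴/12 = 60.8⁴/12 = 1.139×10^6 mm⁴
I = 1.139×10^6 mm⁴ = 1.139×10^-6 m⁴
Effective length L_e = K·L = 1 × 3.22 = 3.220 m
P_cr = π²EI / L_e² = π² × 206×10⁹ × 1.139×10^-6 / 3.220² = 2.233×10^5 N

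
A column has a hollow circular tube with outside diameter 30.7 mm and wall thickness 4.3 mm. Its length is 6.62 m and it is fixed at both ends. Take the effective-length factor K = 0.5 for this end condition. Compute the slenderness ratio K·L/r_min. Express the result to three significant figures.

λ ≈ 350

Inner diameter d_i = 30.7 − 2×4.3 = 22.10 mm
I = π(d_o⁴ − d_i⁴)/64 = π(30.7⁴ − 22.10⁴)/64 = 3.189×10^4 mm⁴
A = 356.6 mm²;  r_min = √(I/A) = √(3.189×10^4/356.6) = 9.457 mm
L_e = K·L = 0.5 × 6.62 m = 3.310 m = 3310.0 mm
λ = L_e / r_min = 3310.0 / 9.457 = 350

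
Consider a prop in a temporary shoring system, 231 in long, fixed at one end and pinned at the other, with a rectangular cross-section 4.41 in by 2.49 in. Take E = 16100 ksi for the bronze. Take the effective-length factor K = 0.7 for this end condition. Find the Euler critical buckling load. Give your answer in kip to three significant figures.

P_cr ≈ 34.5 kip

Buckling occurs about the weak axis: I_min = h·b³/12 with b = 2.49 in (the shorter side).
I_min = 4.41×2.49³/12 = 5.674 in⁴
Effective length L_e = K·L = 0.7 × 231 = 161.7 in
P_cr = π²EI / L_e² = π² × 16100×10³ × 5.674 / 161.7² = 3.448×10^4 lb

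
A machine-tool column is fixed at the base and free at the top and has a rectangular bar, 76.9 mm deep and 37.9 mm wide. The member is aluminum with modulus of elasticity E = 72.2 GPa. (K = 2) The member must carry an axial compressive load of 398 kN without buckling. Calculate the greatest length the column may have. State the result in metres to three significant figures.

Buckling occurs about the weak axis: I_min = h·b³/12 with b = 37.9 mm (the shorter side).
I_min = 76.9×37.9³/12 = 3.489×10^5 mm⁴
I = 3.489×10^-7 m⁴
At the buckling limit P_cr = P = 3.980×10^5 N
From P_cr = π²EI/(K·L)²:  L = (1/K)·√(π²EI/P_cr) = (1/2)·√(π²×7.22×10^10×3.489×10^-7/3.980×10^5)
L = 0.395 m

L_max ≈ 0.395 m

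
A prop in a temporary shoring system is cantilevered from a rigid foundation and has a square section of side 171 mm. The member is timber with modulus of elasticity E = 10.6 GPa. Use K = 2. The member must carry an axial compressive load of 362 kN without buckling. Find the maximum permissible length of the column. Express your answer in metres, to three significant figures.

I = a⁴/12 = 171⁴/12 = 7.125×10^7 mm⁴
I = 7.125×10^-5 m⁴
At the buckling limit P_cr = P = 3.620×10^5 N
From P_cr = π²EI/(K·L)²:  L = (1/K)·√(π²EI/P_cr) = (1/2)·√(π²×1.06×10^10×7.125×10^-5/3.620×10^5)
L = 2.27 m

L_max ≈ 2.27 m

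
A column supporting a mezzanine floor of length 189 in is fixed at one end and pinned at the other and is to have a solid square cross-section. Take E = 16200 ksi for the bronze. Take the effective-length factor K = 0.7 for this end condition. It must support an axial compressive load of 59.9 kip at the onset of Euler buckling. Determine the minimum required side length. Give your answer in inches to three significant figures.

a ≈ 2.98 in

L_e = K·L = 0.7 × 189 = 132.3 in
Required I = P_cr·L_e²/(π²E) = 5.990×10^4 × 132.3² / (π² × 1.62×10^7) = 6.557 in⁴
Solid square: I = a⁴/12  ⇒  a = (12I)^(1/4) = (12×6.557)^(1/4) = 2.98 in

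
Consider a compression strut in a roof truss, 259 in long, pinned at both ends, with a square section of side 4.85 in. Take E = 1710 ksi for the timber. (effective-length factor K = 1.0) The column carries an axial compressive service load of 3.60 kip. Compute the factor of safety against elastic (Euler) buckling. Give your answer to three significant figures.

I = a⁴/12 = 4.85⁴/12 = 46.11 in⁴
Effective length L_e = K·L = 1 × 259 = 259.0 in
P_cr = π²EI / L_e² = π² × 1710×10³ × 46.11 / 259.0² = 1.160×10^4 lb
Factor of safety n = P_cr / P = 11.601 / 3.60 = 3.22

n ≈ 3.22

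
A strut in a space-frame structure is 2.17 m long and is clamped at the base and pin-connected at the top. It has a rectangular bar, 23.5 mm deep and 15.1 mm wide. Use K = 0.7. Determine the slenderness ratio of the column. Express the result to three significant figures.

λ ≈ 348

For a rectangle r_min = b/√12 = 15.1/√12 = 4.359 mm
L_e = K·L = 0.7 × 2.17 m = 1.519 m = 1519.0 mm
λ = L_e / r_min = 1519.0 / 4.359 = 348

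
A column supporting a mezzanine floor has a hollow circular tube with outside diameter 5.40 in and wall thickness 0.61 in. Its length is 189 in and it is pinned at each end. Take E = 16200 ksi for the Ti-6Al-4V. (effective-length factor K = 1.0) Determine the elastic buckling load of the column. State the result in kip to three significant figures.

Inner diameter d_i = 5.40 − 2×0.61 = 4.180 in
I = π(d_o⁴ − d_i⁴)/64 = π(5.40⁴ − 4.180⁴)/64 = 26.75 in⁴
Effective length L_e = K·L = 1 × 189 = 189.0 in
P_cr = π²EI / L_e² = π² × 16200×10³ × 26.75 / 189.0² = 1.197×10^5 lb

P_cr ≈ 120 kip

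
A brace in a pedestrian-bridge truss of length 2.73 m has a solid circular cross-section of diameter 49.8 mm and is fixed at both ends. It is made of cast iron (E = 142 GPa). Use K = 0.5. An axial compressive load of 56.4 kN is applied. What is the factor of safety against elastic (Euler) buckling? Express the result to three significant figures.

n ≈ 4.03

I = πd⁴/64 = π×49.8⁴/64 = 3.019×10^5 mm⁴
I = 3.019×10^5 mm⁴ = 3.019×10^-7 m⁴
Effective length L_e = K·L = 0.5 × 2.73 = 1.365 m
P_cr = π²EI / L_e² = π² × 142×10⁹ × 3.019×10^-7 / 1.365² = 2.271×10^5 N
Factor of safety n = P_cr / P = 227.10 / 56.4 = 4.03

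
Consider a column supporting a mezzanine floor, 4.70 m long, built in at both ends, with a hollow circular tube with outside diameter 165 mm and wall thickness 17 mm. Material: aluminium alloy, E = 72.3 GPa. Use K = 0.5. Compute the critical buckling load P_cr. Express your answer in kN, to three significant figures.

Inner diameter d_i = 165 − 2×17 = 131.0 mm
I = π(d_o⁴ − d_i⁴)/64 = π(165⁴ − 131.0⁴)/64 = 2.193×10^7 mm⁴
I = 2.193×10^7 mm⁴ = 2.193×10^-5 m⁴
Effective length L_e = K·L = 0.5 × 4.70 = 2.350 m
P_cr = π²EI / L_e² = π² × 72.3×10⁹ × 2.193×10^-5 / 2.350² = 2.833×10^6 N

P_cr ≈ 2830 kN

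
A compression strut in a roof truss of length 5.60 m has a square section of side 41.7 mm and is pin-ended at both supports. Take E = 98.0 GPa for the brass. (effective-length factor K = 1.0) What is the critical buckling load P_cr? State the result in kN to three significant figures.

P_cr ≈ 7.77 kN

I = a⁴/12 = 41.7⁴/12 = 2.520×10^5 mm⁴
I = 2.520×10^5 mm⁴ = 2.520×10^-7 m⁴
Effective length L_e = K·L = 1 × 5.60 = 5.600 m
P_cr = π²EI / L_e² = π² × 98.0×10⁹ × 2.520×10^-7 / 5.600² = 7.772×10^3 N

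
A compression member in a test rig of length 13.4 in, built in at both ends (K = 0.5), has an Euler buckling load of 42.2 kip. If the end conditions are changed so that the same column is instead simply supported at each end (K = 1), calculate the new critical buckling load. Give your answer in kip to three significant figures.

P_cr ≈ 10.6 kip

P_cr ∝ 1/K², so P_cr,new = P_cr,old × (K_old/K_new)² = 42.2 × (0.5/1)²
= 42.2 × 0.2500 = 10.6 kip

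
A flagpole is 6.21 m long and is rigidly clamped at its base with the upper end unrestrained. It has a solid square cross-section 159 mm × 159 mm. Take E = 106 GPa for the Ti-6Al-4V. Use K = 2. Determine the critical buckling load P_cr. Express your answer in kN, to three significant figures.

P_cr ≈ 361 kN

I = a⁴/12 = 159⁴/12 = 5.326×10^7 mm⁴
I = 5.326×10^7 mm⁴ = 5.326×10^-5 m⁴
Effective length L_e = K·L = 2 × 6.21 = 12.42 m
P_cr = π²EI / L_e² = π² × 106×10⁹ × 5.326×10^-5 / 12.42² = 3.612×10^5 N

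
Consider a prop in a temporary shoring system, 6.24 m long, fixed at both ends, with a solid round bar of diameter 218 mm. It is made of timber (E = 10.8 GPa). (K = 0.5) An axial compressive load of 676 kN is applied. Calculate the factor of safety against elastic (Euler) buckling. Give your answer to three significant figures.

n ≈ 1.80

I = πd⁴/64 = π×218⁴/64 = 1.109×10^8 mm⁴
I = 1.109×10^8 mm⁴ = 1.109×10^-4 m⁴
Effective length L_e = K·L = 0.5 × 6.24 = 3.120 m
P_cr = π²EI / L_e² = π² × 10.8×10⁹ × 1.109×10^-4 / 3.120² = 1.214×10^6 N
Factor of safety n = P_cr / P = 1214.0 / 676 = 1.80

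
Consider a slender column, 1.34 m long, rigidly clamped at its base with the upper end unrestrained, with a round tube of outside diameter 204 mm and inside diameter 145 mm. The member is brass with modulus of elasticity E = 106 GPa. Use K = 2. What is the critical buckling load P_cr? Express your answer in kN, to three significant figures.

P_cr ≈ 9220 kN

d_o = 204 mm, d_i = 145 mm
I = π(d_o⁴ − d_i⁴)/64 = π(204⁴ − 145.0⁴)/64 = 6.331×10^7 mm⁴
I = 6.331×10^7 mm⁴ = 6.331×10^-5 m⁴
Effective length L_e = K·L = 2 × 1.34 = 2.680 m
P_cr = π²EI / L_e² = π² × 106×10⁹ × 6.331×10^-5 / 2.680² = 9.222×10^6 N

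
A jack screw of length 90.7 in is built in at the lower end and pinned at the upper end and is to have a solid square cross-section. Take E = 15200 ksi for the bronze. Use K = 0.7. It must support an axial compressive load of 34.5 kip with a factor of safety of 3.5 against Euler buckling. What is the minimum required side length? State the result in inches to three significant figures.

Required P_cr = n·P = 3.5 × 34.5 = 120.8 kip
L_e = K·L = 0.7 × 90.7 = 63.49 in
Required I = P_cr·L_e²/(π²E) = 1.208×10^5 × 63.49² / (π² × 1.52×10^7) = 3.245 in⁴
Solid square: I = a⁴/12  ⇒  a = (12I)^(1/4) = (12×3.245)^(1/4) = 2.50 in

a ≈ 2.50 in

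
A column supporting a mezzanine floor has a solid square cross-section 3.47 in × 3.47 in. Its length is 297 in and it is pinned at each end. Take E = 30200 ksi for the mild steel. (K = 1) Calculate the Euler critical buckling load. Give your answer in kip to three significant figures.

I = a⁴/12 = 3.47⁴/12 = 12.08 in⁴
Effective length L_e = K·L = 1 × 297 = 297.0 in
P_cr = π²EI / L_e² = π² × 30200×10³ × 12.08 / 297.0² = 4.083×10^4 lb

P_cr ≈ 40.8 kip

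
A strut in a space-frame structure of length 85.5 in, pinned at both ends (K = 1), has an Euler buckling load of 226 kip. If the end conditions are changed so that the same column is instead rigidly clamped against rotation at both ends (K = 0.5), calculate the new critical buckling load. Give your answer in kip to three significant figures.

P_cr ∝ 1/K², so P_cr,new = P_cr,old × (K_old/K_new)² = 226 × (1/0.5)²
= 226 × 4.000 = 904 kip

P_cr ≈ 904 kip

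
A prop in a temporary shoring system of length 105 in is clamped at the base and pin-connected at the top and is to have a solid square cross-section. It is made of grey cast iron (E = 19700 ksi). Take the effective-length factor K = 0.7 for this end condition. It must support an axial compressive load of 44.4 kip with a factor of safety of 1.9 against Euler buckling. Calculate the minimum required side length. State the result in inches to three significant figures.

Required P_cr = n·P = 1.9 × 44.4 = 84.36 kip
L_e = K·L = 0.7 × 105 = 73.50 in
Required I = P_cr·L_e²/(π²E) = 8.436×10^4 × 73.50² / (π² × 1.97×10^7) = 2.344 in⁴
Solid square: I = a⁴/12  ⇒  a = (12I)^(1/4) = (12×2.344)^(1/4) = 2.30 in

a ≈ 2.30 in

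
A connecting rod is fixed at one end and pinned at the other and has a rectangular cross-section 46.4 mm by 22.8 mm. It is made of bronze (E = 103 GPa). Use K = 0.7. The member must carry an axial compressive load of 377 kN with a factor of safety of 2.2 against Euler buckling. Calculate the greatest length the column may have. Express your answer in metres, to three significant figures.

L_max ≈ 0.339 m

Buckling occurs about the weak axis: I_min = h·b³/12 with b = 22.8 mm (the shorter side).
I_min = 46.4×22.8³/12 = 4.583×10^4 mm⁴
I = 4.583×10^-8 m⁴
Required critical load P_cr = n·P = 2.2 × 377 = 829.4 kN = 8.294×10^5 N
From P_cr = π²EI/(K·L)²:  L = (1/K)·√(π²EI/P_cr) = (1/0.7)·√(π²×1.03×10^11×4.583×10^-8/8.294×10^5)
L = 0.339 m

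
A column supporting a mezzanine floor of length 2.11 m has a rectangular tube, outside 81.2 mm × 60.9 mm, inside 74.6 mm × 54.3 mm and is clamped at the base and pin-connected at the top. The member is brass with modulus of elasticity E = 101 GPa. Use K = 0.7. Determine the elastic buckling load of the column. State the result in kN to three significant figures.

P_cr ≈ 244 kN

Weak-axis I_min = (h_o·b_o³ − h_i·b_i³)/12 with b_o = 60.9, b_i = 54.30 mm (shorter outer/inner sides).
I_min = (81.2×60.9³ − 74.60×54.30³)/12 = 5.331×10^5 mm⁴
I = 5.331×10^5 mm⁴ = 5.331×10^-7 m⁴
Effective length L_e = K·L = 0.7 × 2.11 = 1.477 m
P_cr = π²EI / L_e² = π² × 101×10⁹ × 5.331×10^-7 / 1.477² = 2.436×10^5 N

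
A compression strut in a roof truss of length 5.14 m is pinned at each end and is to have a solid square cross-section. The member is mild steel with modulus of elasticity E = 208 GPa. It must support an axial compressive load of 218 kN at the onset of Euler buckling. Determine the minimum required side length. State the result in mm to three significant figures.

a ≈ 76.2 mm

L_e = K·L = 1 × 5.14 = 5.140 m
Required I = P_cr·L_e²/(π²E) = 2.180×10^5 × 5.140² / (π² × 2.08×10^11) = 2.806×10^-6 m⁴
I_req = 2.806×10^6 mm⁴
Solid square: I = a⁴/12  ⇒  a = (12I)^(1/4) = (12×2.806×10^6)^(1/4) = 76.2 mm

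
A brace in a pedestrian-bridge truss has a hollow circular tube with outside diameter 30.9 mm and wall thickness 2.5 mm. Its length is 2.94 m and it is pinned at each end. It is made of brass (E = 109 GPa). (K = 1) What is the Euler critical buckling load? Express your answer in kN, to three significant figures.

P_cr ≈ 2.82 kN

Inner diameter d_i = 30.9 − 2×2.5 = 25.90 mm
I = π(d_o⁴ − d_i⁴)/64 = π(30.9⁴ − 25.90⁴)/64 = 2.266×10^4 mm⁴
I = 2.266×10^4 mm⁴ = 2.266×10^-8 m⁴
Effective length L_e = K·L = 1 × 2.94 = 2.940 m
P_cr = π²EI / L_e² = π² × 109×10⁹ × 2.266×10^-8 / 2.940² = 2.821×10^3 N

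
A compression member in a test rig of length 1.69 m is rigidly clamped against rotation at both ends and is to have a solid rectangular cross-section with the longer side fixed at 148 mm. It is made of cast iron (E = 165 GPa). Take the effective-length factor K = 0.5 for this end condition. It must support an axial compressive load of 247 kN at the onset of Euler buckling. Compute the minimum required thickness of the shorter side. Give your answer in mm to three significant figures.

b ≈ 20.6 mm

L_e = K·L = 0.5 × 1.69 = 0.8450 m
Required I = P_cr·L_e²/(π²E) = 2.470×10^5 × 0.8450² / (π² × 1.65×10^11) = 1.083×10^-7 m⁴
I_req = 1.083×10^5 mm⁴
Rectangle, weak axis: I_min = h·b³/12 with h = 148 mm fixed  ⇒  b = (12I/h)^(1/3) = 20.6 mm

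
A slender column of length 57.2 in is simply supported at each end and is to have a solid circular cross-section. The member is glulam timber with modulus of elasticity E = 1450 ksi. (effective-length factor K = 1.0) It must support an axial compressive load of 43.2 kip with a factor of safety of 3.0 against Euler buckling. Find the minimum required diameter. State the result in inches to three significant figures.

Required P_cr = n·P = 3.0 × 43.2 = 129.6 kip
L_e = K·L = 1 × 57.2 = 57.20 in
Required I = P_cr·L_e²/(π²E) = 1.296×10^5 × 57.20² / (π² × 1.45×10^6) = 29.63 in⁴
Solid circle: I = πd⁴/64  ⇒  d = (64I/π)^(1/4) = (64×29.63/π)^(1/4) = 4.96 in

d ≈ 4.96 in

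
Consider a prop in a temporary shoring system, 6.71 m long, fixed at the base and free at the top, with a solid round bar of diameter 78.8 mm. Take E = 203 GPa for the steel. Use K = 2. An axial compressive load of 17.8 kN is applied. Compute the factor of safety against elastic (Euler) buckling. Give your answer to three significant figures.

n ≈ 1.18

I = πd⁴/64 = π×78.8⁴/64 = 1.893×10^6 mm⁴
I = 1.893×10^6 mm⁴ = 1.893×10^-6 m⁴
Effective length L_e = K·L = 2 × 6.71 = 13.42 m
P_cr = π²EI / L_e² = π² × 203×10⁹ × 1.893×10^-6 / 13.42² = 2.106×10^4 N
Factor of safety n = P_cr / P = 21.055 / 17.8 = 1.18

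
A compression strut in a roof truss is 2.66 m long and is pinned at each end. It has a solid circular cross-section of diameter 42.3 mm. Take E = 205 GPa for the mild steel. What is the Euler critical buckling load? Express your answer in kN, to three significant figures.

I = πd⁴/64 = π×42.3⁴/64 = 1.572×10^5 mm⁴
I = 1.572×10^5 mm⁴ = 1.572×10^-7 m⁴
Effective length L_e = K·L = 1 × 2.66 = 2.660 m
P_cr = π²EI / L_e² = π² × 205×10⁹ × 1.572×10^-7 / 2.660² = 4.494×10^4 N

P_cr ≈ 44.9 kN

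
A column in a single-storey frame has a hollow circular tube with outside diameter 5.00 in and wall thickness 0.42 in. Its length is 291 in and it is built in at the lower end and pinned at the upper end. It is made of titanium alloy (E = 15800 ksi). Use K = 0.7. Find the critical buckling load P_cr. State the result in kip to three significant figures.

P_cr ≈ 60.1 kip

Inner diameter d_i = 5.00 − 2×0.42 = 4.160 in
I = π(d_o⁴ − d_i⁴)/64 = π(5.00⁴ − 4.160⁴)/64 = 15.98 in⁴
Effective length L_e = K·L = 0.7 × 291 = 203.7 in
P_cr = π²EI / L_e² = π² × 15800×10³ × 15.98 / 203.7² = 6.005×10^4 lb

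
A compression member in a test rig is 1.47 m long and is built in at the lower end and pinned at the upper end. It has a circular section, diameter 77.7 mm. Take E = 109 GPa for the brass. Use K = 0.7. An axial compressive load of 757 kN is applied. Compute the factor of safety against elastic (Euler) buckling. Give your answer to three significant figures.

n ≈ 2.40

I = πd⁴/64 = π×77.7⁴/64 = 1.789×10^6 mm⁴
I = 1.789×10^6 mm⁴ = 1.789×10^-6 m⁴
Effective length L_e = K·L = 0.7 × 1.47 = 1.029 m
P_cr = π²EI / L_e² = π² × 109×10⁹ × 1.789×10^-6 / 1.029² = 1.818×10^6 N
Factor of safety n = P_cr / P = 1817.8 / 757 = 2.40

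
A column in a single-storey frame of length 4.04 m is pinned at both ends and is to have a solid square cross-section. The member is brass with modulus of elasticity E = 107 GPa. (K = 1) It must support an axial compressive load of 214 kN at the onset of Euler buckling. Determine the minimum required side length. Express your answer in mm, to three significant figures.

a ≈ 79.4 mm

L_e = K·L = 1 × 4.04 = 4.040 m
Required I = P_cr·L_e²/(π²E) = 2.140×10^5 × 4.040² / (π² × 1.07×10^11) = 3.307×10^-6 m⁴
I_req = 3.307×10^6 mm⁴
Solid square: I = a⁴/12  ⇒  a = (12I)^(1/4) = (12×3.307×10^6)^(1/4) = 79.4 mm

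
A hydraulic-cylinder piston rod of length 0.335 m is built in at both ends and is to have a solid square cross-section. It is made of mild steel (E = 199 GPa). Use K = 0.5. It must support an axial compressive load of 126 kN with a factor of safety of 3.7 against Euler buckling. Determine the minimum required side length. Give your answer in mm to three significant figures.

Required P_cr = n·P = 3.7 × 126 = 466.2 kN
L_e = K·L = 0.5 × 0.335 = 0.1675 m
Required I = P_cr·L_e²/(π²E) = 4.662×10^5 × 0.1675² / (π² × 1.99×10^11) = 6.660×10^-9 m⁴
I_req = 6.660×10^3 mm⁴
Solid square: I = a⁴/12  ⇒  a = (12I)^(1/4) = (12×6.660×10^3)^(1/4) = 16.8 mm

a ≈ 16.8 mm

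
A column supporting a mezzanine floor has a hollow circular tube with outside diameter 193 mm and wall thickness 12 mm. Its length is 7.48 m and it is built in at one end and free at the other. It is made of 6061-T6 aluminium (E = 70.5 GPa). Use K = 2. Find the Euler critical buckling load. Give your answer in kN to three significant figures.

Inner diameter d_i = 193 − 2×12 = 169.0 mm
I = π(d_o⁴ − d_i⁴)/64 = π(193⁴ − 169.0⁴)/64 = 2.807×10^7 mm⁴
I = 2.807×10^7 mm⁴ = 2.807×10^-5 m⁴
Effective length L_e = K·L = 2 × 7.48 = 14.96 m
P_cr = π²EI / L_e² = π² × 70.5×10⁹ × 2.807×10^-5 / 14.96² = 8.726×10^4 N

P_cr ≈ 87.3 kN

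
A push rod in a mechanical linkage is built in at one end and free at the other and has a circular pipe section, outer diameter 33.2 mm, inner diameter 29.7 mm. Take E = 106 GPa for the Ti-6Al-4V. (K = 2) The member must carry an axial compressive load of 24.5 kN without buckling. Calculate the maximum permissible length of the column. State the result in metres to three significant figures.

L_max ≈ 0.478 m

d_o = 33.2 mm, d_i = 29.7 mm
I = π(d_o⁴ − d_i⁴)/64 = π(33.2⁴ − 29.70⁴)/64 = 2.144×10^4 mm⁴
I = 2.144×10^-8 m⁴
At the buckling limit P_cr = P = 2.450×10^4 N
From P_cr = π²EI/(K·L)²:  L = (1/K)·√(π²EI/P_cr) = (1/2)·√(π²×1.06×10^11×2.144×10^-8/2.450×10^4)
L = 0.478 m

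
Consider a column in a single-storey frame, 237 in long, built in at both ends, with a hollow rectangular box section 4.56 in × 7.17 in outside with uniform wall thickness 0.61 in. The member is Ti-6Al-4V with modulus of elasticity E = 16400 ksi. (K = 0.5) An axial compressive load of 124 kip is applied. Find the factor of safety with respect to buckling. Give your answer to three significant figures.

n ≈ 3.55

Inner dimensions: h_i = 7.17 − 2×0.61 = 5.950 in, b_i = 4.56 − 2×0.61 = 3.340 in
Weak-axis I_min = (h_o·b_o³ − h_i·b_i³)/12 with b_o = 4.56, b_i = 3.340 in (shorter outer/inner sides).
I_min = (7.17×4.56³ − 5.950×3.340³)/12 = 38.18 in⁴
Effective length L_e = K·L = 0.5 × 237 = 118.5 in
P_cr = π²EI / L_e² = π² × 16400×10³ × 38.18 / 118.5² = 4.401×10^5 lb
Factor of safety n = P_cr / P = 440.09 / 124 = 3.55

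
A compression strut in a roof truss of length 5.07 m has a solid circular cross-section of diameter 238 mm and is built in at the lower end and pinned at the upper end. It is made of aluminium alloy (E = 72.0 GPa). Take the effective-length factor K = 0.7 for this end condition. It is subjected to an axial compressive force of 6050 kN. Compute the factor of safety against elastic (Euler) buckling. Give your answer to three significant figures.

I = πd⁴/64 = π×238⁴/64 = 1.575×10^8 mm⁴
I = 1.575×10^8 mm⁴ = 1.575×10^-4 m⁴
Effective length L_e = K·L = 0.7 × 5.07 = 3.549 m
P_cr = π²EI / L_e² = π² × 72.0×10⁹ × 1.575×10^-4 / 3.549² = 8.886×10^6 N
Factor of safety n = P_cr / P = 8885.8 / 6050 = 1.47

n ≈ 1.47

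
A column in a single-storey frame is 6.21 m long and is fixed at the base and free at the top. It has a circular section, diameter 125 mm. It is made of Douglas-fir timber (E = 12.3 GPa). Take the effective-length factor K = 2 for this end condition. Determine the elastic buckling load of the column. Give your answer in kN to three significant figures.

I = πd⁴/64 = π×125⁴/64 = 1.198×10^7 mm⁴
I = 1.198×10^7 mm⁴ = 1.198×10^-5 m⁴
Effective length L_e = K·L = 2 × 6.21 = 12.42 m
P_cr = π²EI / L_e² = π² × 12.3×10⁹ × 1.198×10^-5 / 12.42² = 9.431×10^3 N

P_cr ≈ 9.43 kN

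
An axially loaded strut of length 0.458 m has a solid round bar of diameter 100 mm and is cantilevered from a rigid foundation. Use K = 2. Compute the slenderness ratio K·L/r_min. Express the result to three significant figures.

I = πd⁴/64 = π×100⁴/64 = 4.909×10^6 mm⁴
A = 7.854×10^3 mm²;  r_min = √(I/A) = √(4.909×10^6/7.854×10^3) = 25.00 mm
L_e = K·L = 2 × 0.458 m = 0.9160 m = 916.00 mm
λ = L_e / r_min = 916.00 / 25.00 = 36.6

λ ≈ 36.6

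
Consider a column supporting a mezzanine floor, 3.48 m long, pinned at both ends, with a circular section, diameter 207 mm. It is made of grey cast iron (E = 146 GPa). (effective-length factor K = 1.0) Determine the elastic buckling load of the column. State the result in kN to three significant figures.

I = πd⁴/64 = π×207⁴/64 = 9.013×10^7 mm⁴
I = 9.013×10^7 mm⁴ = 9.013×10^-5 m⁴
Effective length L_e = K·L = 1 × 3.48 = 3.480 m
P_cr = π²EI / L_e² = π² × 146×10⁹ × 9.013×10^-5 / 3.480² = 1.072×10^7 N

P_cr ≈ 10700 kN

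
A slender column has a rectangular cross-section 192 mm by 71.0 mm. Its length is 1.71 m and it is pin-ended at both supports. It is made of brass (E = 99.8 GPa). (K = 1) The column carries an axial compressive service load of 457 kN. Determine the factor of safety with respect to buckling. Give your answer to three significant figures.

n ≈ 4.22

Buckling occurs about the weak axis: I_min = h·b³/12 with b = 71.0 mm (the shorter side).
I_min = 192×71.0³/12 = 5.727×10^6 mm⁴
I = 5.727×10^6 mm⁴ = 5.727×10^-6 m⁴
Effective length L_e = K·L = 1 × 1.71 = 1.710 m
P_cr = π²EI / L_e² = π² × 99.8×10⁹ × 5.727×10^-6 / 1.710² = 1.929×10^6 N
Factor of safety n = P_cr / P = 1929.0 / 457 = 4.22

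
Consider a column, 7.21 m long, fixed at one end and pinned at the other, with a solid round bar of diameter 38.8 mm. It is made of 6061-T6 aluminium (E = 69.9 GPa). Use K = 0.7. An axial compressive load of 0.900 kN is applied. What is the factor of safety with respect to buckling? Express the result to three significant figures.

I = πd⁴/64 = π×38.8⁴/64 = 1.112×10^5 mm⁴
I = 1.112×10^5 mm⁴ = 1.112×10^-7 m⁴
Effective length L_e = K·L = 0.7 × 7.21 = 5.047 m
P_cr = π²EI / L_e² = π² × 69.9×10⁹ × 1.112×10^-7 / 5.047² = 3.013×10^3 N
Factor of safety n = P_cr / P = 3.0131 / 0.900 = 3.35

n ≈ 3.35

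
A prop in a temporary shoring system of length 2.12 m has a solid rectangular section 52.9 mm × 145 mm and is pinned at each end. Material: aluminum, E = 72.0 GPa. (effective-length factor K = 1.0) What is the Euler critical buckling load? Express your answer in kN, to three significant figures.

P_cr ≈ 283 kN

Buckling occurs about the weak axis: I_min = h·b³/12 with b = 52.9 mm (the shorter side).
I_min = 145×52.9³/12 = 1.789×10^6 mm⁴
I = 1.789×10^6 mm⁴ = 1.789×10^-6 m⁴
Effective length L_e = K·L = 1 × 2.12 = 2.120 m
P_cr = π²EI / L_e² = π² × 72.0×10⁹ × 1.789×10^-6 / 2.120² = 2.828×10^5 N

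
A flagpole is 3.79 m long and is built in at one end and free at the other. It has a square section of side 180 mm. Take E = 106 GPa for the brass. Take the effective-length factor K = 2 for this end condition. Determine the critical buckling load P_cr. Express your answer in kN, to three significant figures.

P_cr ≈ 1590 kN

I = a⁴/12 = 180⁴/12 = 8.748×10^7 mm⁴
I = 8.748×10^7 mm⁴ = 8.748×10^-5 m⁴
Effective length L_e = K·L = 2 × 3.79 = 7.580 m
P_cr = π²EI / L_e² = π² × 106×10⁹ × 8.748×10^-5 / 7.580² = 1.593×10^6 N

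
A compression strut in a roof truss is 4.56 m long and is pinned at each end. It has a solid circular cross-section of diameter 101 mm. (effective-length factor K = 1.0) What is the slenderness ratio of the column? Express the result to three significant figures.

λ ≈ 181

For a solid circle r = d/4 = 101/4 = 25.25 mm
L_e = K·L = 1 × 4.56 m = 4.560 m = 4560.0 mm
λ = L_e / r_min = 4560.0 / 25.25 = 181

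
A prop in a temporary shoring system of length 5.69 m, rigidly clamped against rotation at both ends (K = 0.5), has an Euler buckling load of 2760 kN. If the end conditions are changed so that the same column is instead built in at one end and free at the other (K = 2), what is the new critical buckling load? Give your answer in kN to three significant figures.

P_cr ≈ 172 kN

P_cr ∝ 1/K², so P_cr,new = P_cr,old × (K_old/K_new)² = 2760 × (0.5/2)²
= 2760 × 0.06250 = 172 kN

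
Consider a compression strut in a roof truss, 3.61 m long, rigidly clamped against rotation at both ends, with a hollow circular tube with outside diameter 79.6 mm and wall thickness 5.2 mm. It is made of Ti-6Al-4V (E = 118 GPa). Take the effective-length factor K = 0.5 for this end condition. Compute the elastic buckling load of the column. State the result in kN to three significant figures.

Inner diameter d_i = 79.6 − 2×5.2 = 69.20 mm
I = π(d_o⁴ − d_i⁴)/64 = π(79.6⁴ − 69.20⁴)/64 = 8.451×10^5 mm⁴
I = 8.451×10^5 mm⁴ = 8.451×10^-7 m⁴
Effective length L_e = K·L = 0.5 × 3.61 = 1.805 m
P_cr = π²EI / L_e² = π² × 118×10⁹ × 8.451×10^-7 / 1.805² = 3.021×10^5 N

P_cr ≈ 302 kN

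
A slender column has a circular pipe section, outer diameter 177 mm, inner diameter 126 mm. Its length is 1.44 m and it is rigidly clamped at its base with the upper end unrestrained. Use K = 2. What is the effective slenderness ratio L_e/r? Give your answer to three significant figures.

λ ≈ 53.0

d_o = 177 mm, d_i = 126 mm
I = π(d_o⁴ − d_i⁴)/64 = π(177⁴ − 126.0⁴)/64 = 3.581×10^7 mm⁴
A = 1.214×10^4 mm²;  r_min = √(I/A) = √(3.581×10^7/1.214×10^4) = 54.32 mm
L_e = K·L = 2 × 1.44 m = 2.880 m = 2880.0 mm
λ = L_e / r_min = 2880.0 / 54.32 = 53.0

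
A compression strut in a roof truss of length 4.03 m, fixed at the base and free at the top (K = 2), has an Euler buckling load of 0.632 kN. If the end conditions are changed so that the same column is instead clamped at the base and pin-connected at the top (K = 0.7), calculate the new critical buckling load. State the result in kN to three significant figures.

P_cr ∝ 1/K², so P_cr,new = P_cr,old × (K_old/K_new)² = 0.632 × (2/0.7)²
= 0.632 × 8.163 = 5.16 kN

P_cr ≈ 5.16 kN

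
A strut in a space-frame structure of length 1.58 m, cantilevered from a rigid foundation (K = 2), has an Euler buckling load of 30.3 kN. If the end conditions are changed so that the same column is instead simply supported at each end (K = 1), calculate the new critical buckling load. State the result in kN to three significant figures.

P_cr ∝ 1/K², so P_cr,new = P_cr,old × (K_old/K_new)² = 30.3 × (2/1)²
= 30.3 × 4.000 = 121 kN

P_cr ≈ 121 kN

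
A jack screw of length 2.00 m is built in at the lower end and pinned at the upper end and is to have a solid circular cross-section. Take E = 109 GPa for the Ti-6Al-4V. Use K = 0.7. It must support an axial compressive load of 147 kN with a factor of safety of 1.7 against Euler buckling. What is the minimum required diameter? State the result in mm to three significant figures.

d ≈ 55.2 mm

Required P_cr = n·P = 1.7 × 147 = 249.9 kN
L_e = K·L = 0.7 × 2.00 = 1.400 m
Required I = P_cr·L_e²/(π²E) = 2.499×10^5 × 1.400² / (π² × 1.09×10^11) = 4.553×10^-7 m⁴
I_req = 4.553×10^5 mm⁴
Solid circle: I = πd⁴/64  ⇒  d = (64I/π)^(1/4) = (64×4.553×10^5/π)^(1/4) = 55.2 mm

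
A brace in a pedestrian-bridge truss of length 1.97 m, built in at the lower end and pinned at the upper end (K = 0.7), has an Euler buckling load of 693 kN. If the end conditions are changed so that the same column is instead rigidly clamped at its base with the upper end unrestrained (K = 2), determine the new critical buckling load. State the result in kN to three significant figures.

P_cr ∝ 1/K², so P_cr,new = P_cr,old × (K_old/K_new)² = 693 × (0.7/2)²
= 693 × 0.1225 = 84.9 kN

P_cr ≈ 84.9 kN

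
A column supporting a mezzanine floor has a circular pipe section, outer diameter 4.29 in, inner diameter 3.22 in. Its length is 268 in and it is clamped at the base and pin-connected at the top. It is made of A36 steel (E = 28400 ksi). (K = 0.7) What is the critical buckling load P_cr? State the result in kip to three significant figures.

d_o = 4.29 in, d_i = 3.22 in
I = π(d_o⁴ − d_i⁴)/64 = π(4.29⁴ − 3.220⁴)/64 = 11.35 in⁴
Effective length L_e = K·L = 0.7 × 268 = 187.6 in
P_cr = π²EI / L_e² = π² × 28400×10³ × 11.35 / 187.6² = 9.039×10^4 lb

P_cr ≈ 90.4 kip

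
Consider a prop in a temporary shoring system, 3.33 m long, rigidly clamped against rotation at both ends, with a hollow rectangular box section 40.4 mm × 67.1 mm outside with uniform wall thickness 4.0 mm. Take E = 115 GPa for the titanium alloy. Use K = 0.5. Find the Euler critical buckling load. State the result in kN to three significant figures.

P_cr ≈ 82.4 kN

Inner dimensions: h_i = 67.1 − 2×4.0 = 59.10 mm, b_i = 40.4 − 2×4.0 = 32.40 mm
Weak-axis I_min = (h_o·b_o³ − h_i·b_i³)/12 with b_o = 40.4, b_i = 32.40 mm (shorter outer/inner sides).
I_min = (67.1×40.4³ − 59.10×32.40³)/12 = 2.012×10^5 mm⁴
I = 2.012×10^5 mm⁴ = 2.012×10^-7 m⁴
Effective length L_e = K·L = 0.5 × 3.33 = 1.665 m
P_cr = π²EI / L_e² = π² × 115×10⁹ × 2.012×10^-7 / 1.665² = 8.238×10^4 N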